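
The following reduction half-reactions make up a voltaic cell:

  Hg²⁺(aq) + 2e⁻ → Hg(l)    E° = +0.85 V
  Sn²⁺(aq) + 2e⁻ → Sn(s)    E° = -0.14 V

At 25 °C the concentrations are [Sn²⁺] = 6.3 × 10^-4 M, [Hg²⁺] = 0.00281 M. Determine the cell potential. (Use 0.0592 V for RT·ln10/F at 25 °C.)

The Hg²⁺/Hg couple has the higher reduction potential and acts as the cathode, so E°_cell = +0.85 − (-0.14) = 0.99 V.
Balancing electrons gives n = 2; the reaction quotient is Q = [Sn²⁺]/[Hg²⁺] = 0.224.
At 25 °C, E = E° − (0.0592/n) log Q = 0.99 − (0.0592/2)(-0.649) = 0.990 + 0.019 = 1.009 V.

1.01 V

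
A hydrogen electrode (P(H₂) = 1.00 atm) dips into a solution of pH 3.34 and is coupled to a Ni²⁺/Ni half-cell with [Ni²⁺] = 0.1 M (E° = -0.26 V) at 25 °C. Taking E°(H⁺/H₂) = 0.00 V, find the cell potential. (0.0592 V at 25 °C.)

0.092 V

The hydrogen couple is the cathode, so E°_cell = 0.26 V; n = 2.
[H⁺] = 10^(−3.34) = 4.6 × 10^-4 M, and Q = [Ni²⁺]·P(H₂) / [H⁺]^2 = 4.79 × 10^5.
E = E° − (0.0592/2) log Q = 0.26 − (0.0592/2)(5.680) = 0.092 V.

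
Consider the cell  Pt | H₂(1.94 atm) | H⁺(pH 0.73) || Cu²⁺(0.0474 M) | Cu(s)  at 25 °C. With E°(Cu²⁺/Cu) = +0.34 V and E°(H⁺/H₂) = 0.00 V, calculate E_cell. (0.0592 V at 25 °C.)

0.35 V

The Cu²⁺/Cu couple is the cathode, so E°_cell = 0.34 V; n = 2.
[H⁺] = 10^(−0.73) = 0.19 M, and Q = [H⁺]^2 / ([Cu²⁺]·P(H₂)) = 0.377.
E = E° − (0.0592/2) log Q = 0.34 − (0.0592/2)(-0.424) = 0.353 V.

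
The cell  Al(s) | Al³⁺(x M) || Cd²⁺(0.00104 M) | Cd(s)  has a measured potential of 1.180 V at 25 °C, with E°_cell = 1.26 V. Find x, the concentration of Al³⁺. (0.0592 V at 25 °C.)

0.38 M

From the Nernst equation, log Q = n(E° − E)/0.0592 = 6(1.26 − 1.180)/0.0592 = 8.108, so Q = 1.28 × 10^8.
With Q = [Al³⁺]^2/[Cd²⁺]^3 and the known concentrations, [Al³⁺]^2 in the numerator gives [Al³⁺] = 0.38 M.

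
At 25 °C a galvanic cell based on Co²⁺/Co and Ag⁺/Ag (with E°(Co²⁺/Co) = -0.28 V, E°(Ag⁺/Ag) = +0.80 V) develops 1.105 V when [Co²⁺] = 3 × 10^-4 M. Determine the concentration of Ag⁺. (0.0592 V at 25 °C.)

0.046 M

From the Nernst equation, log Q = n(E° − E)/0.0592 = 2(1.08 − 1.105)/0.0592 = -0.845, so Q = 0.143.
With Q = [Co²⁺]/[Ag⁺]^2 and the known concentrations, [Ag⁺]^2 in the denominator gives [Ag⁺] = 0.046 M.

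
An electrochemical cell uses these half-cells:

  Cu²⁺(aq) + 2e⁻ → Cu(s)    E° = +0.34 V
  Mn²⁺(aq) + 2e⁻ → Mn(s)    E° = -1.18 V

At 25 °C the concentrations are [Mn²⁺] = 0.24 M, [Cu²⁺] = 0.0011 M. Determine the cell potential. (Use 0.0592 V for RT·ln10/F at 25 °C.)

1.45 V

The Cu²⁺/Cu couple has the higher reduction potential and acts as the cathode, so E°_cell = +0.34 − (-1.18) = 1.52 V.
Balancing electrons gives n = 2; the reaction quotient is Q = [Mn²⁺]/[Cu²⁺] = 218.
At 25 °C, E = E° − (0.0592/n) log Q = 1.52 − (0.0592/2)(2.339) = 1.520 − 0.069 = 1.451 V.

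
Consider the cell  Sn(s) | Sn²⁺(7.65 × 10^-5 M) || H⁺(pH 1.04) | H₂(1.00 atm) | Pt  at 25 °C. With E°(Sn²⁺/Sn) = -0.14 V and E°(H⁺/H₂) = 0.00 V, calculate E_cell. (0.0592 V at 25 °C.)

The hydrogen couple is the cathode, so E°_cell = 0.14 V; n = 2.
[H⁺] = 10^(−1.04) = 0.091 M, and Q = [Sn²⁺]·P(H₂) / [H⁺]^2 = 0.00920.
E = E° − (0.0592/2) log Q = 0.14 − (0.0592/2)(-2.036) = 0.200 V.

0.20 V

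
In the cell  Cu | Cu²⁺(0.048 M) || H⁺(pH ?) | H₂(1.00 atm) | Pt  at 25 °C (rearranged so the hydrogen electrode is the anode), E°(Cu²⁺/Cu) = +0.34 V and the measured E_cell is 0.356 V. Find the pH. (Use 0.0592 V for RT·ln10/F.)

E°_cell = 0.34 V and n = 2.
log Q = n(E° − E)/0.0592 = 2×(0.34 − 0.356)/0.0592 = -0.541.
With Q = [H⁺]^2 / ([Cu²⁺]·P(H₂)), solving for [H⁺] gives log[H⁺] = -0.930, so pH = 0.93.

pH = 0.93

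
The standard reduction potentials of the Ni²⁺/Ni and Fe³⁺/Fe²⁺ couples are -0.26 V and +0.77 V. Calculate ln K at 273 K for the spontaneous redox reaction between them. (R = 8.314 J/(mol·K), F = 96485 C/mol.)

E°_cell = +0.77 − (-0.26) = 1.03 V, with n = 2 electrons transferred.
At equilibrium E = 0, so the Nernst equation gives ln K = nFE°/RT = (2)(96485)(1.03)/((8.314)(273)) = 87.57.

ln K = 87.6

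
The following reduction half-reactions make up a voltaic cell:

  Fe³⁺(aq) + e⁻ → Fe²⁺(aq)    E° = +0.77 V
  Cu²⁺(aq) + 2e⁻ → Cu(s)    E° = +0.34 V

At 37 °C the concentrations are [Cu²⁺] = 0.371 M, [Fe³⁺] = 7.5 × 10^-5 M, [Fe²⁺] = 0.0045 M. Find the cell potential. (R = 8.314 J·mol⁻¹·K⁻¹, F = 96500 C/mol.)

The Fe³⁺/Fe²⁺ couple has the higher reduction potential and acts as the cathode, so E°_cell = +0.77 − (+0.34) = 0.43 V.
Balancing electrons gives n = 2; the reaction quotient is Q = [Cu²⁺]·[Fe²⁺]^2/[Fe³⁺]^2 = 1340.
E = E° − (RT/nF) ln Q = 0.43 − (8.314×310)/(2×96500) × (7.197) = 0.430 − 0.096 = 0.334 V.

0.334 V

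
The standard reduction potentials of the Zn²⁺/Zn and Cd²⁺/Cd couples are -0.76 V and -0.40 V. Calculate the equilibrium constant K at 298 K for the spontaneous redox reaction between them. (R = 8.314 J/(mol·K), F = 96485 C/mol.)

1.5 × 10^12

E°_cell = -0.40 − (-0.76) = 0.36 V, with n = 2 electrons transferred.
At equilibrium E = 0, so the Nernst equation gives ln K = nFE°/RT = (2)(96485)(0.36)/((8.314)(298)) = 28.04.
K = e^28.04 = 1.5 × 10^12.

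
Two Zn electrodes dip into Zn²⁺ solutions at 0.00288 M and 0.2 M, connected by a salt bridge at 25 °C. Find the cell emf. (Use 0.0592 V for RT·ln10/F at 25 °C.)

0.055 V

Both half-cells are Zn²⁺/Zn, so E°_cell = 0. The concentrated side is the cathode; the cell reaction moves Zn²⁺ from high to low concentration with n = 2.
Q = [Zn²⁺]_dilute/[Zn²⁺]_conc = 0.00288/0.2 = 0.0144.
E = 0 − (0.0592/2) log Q = −(0.0592/2)(-1.842) = 0.0545 V.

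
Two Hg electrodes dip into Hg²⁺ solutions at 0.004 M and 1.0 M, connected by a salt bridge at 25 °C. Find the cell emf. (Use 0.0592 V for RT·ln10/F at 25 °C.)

0.071 V

Both half-cells are Hg²⁺/Hg, so E°_cell = 0. The concentrated side is the cathode; the cell reaction moves Hg²⁺ from high to low concentration with n = 2.
Q = [Hg²⁺]_dilute/[Hg²⁺]_conc = 0.004/1.0 = 0.00400.
E = 0 − (0.0592/2) log Q = −(0.0592/2)(-2.398) = 0.0710 V.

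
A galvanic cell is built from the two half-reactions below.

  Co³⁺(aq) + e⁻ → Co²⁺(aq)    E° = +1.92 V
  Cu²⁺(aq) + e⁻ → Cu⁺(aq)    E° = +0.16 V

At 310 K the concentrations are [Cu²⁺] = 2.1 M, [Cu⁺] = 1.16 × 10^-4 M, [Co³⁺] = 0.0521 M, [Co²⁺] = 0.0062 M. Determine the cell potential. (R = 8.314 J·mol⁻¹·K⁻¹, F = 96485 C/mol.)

1.55 V

The Co³⁺/Co²⁺ couple has the higher reduction potential and acts as the cathode, so E°_cell = +1.92 − (+0.16) = 1.76 V.
Balancing electrons gives n = 1; the reaction quotient is Q = [Cu²⁺]·[Co²⁺]/([Cu⁺]·[Co³⁺]) = 2150.
E = E° − (RT/nF) ln Q = 1.76 − (8.314×310)/(1×96485) × (7.675) = 1.760 − 0.205 = 1.555 V.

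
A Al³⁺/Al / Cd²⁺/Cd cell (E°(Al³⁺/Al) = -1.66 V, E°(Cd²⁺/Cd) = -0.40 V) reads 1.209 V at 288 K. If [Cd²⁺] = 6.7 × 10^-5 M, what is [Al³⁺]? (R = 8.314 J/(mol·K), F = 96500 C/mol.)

From the Nernst equation, ln Q = nF(E° − E)/RT = 6×96500×(1.26 − 1.209)/(8.314×288) = 12.332, so Q = 2.27 × 10^5.
With Q = [Al³⁺]^2/[Cd²⁺]^3 and the known concentrations, [Al³⁺]^2 in the numerator gives [Al³⁺] = 2.6 × 10^-4 M.

2.6 × 10^-4 M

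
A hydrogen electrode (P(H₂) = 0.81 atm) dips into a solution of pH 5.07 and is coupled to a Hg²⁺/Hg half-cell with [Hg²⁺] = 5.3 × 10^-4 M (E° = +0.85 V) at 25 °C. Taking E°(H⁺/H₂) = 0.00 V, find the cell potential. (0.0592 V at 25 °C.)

1.05 V

The Hg²⁺/Hg couple is the cathode, so E°_cell = 0.85 V; n = 2.
[H⁺] = 10^(−5.07) = 8.5 × 10^-6 M, and Q = [H⁺]^2 / ([Hg²⁺]·P(H₂)) = 1.69 × 10^-7.
E = E° − (0.0592/2) log Q = 0.85 − (0.0592/2)(-6.773) = 1.050 V.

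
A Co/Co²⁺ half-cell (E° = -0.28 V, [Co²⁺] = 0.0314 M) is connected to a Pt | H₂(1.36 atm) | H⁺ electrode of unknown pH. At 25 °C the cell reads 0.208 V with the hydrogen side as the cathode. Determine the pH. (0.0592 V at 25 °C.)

E°_cell = 0.28 V and n = 2.
log Q = n(E° − E)/0.0592 = 2×(0.28 − 0.208)/0.0592 = 2.432.
With Q = [Co²⁺]·P(H₂) / [H⁺]^2, solving for [H⁺] gives log[H⁺] = -1.901, so pH = 1.90.

pH = 1.90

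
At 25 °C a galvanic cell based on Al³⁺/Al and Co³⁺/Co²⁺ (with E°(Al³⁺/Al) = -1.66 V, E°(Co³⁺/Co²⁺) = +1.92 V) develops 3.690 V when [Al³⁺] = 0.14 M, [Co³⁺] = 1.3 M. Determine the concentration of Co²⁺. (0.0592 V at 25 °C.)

0.035 M

From the Nernst equation, log Q = n(E° − E)/0.0592 = 3(3.58 − 3.690)/0.0592 = -5.574, so Q = 2.66 × 10^-6.
With Q = [Al³⁺]·[Co²⁺]^3/[Co³⁺]^3 and the known concentrations, [Co²⁺]^3 in the numerator gives [Co²⁺] = 0.035 M.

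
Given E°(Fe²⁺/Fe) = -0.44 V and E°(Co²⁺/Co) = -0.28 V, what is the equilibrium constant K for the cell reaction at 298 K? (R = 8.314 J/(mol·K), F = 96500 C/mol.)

E°_cell = -0.28 − (-0.44) = 0.16 V, with n = 2 electrons transferred.
At equilibrium E = 0, so the Nernst equation gives ln K = nFE°/RT = (2)(96500)(0.16)/((8.314)(298)) = 12.46.
K = e^12.46 = 2.6 × 10^5.

2.6 × 10^5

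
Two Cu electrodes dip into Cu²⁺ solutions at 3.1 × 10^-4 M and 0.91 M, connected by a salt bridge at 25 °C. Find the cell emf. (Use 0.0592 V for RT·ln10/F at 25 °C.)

Both half-cells are Cu²⁺/Cu, so E°_cell = 0. The concentrated side is the cathode; the cell reaction moves Cu²⁺ from high to low concentration with n = 2.
Q = [Cu²⁺]_dilute/[Cu²⁺]_conc = 3.1 × 10^-4/0.91 = 3.41 × 10^-4.
E = 0 − (0.0592/2) log Q = −(0.0592/2)(-3.468) = 0.1027 V.

0.10 V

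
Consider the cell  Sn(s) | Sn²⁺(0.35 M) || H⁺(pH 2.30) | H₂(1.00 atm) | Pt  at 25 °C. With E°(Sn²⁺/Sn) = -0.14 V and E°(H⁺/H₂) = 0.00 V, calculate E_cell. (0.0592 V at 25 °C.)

0.017 V

The hydrogen couple is the cathode, so E°_cell = 0.14 V; n = 2.
[H⁺] = 10^(−2.30) = 0.0050 M, and Q = [Sn²⁺]·P(H₂) / [H⁺]^2 = 1.39 × 10^4.
E = E° − (0.0592/2) log Q = 0.14 − (0.0592/2)(4.144) = 0.017 V.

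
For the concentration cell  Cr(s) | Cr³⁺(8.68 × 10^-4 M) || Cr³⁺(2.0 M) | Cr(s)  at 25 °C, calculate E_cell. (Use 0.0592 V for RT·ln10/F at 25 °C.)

0.066 V

Both half-cells are Cr³⁺/Cr, so E°_cell = 0. The concentrated side is the cathode; the cell reaction moves Cr³⁺ from high to low concentration with n = 3.
Q = [Cr³⁺]_dilute/[Cr³⁺]_conc = 8.68 × 10^-4/2.0 = 4.34 × 10^-4.
E = 0 − (0.0592/3) log Q = −(0.0592/3)(-3.363) = 0.0664 V.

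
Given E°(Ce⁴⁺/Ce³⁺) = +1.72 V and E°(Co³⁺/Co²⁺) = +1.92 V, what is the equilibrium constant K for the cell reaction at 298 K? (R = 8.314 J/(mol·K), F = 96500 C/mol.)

2400

E°_cell = +1.92 − (+1.72) = 0.20 V, with n = 1 electron transferred.
At equilibrium E = 0, so the Nernst equation gives ln K = nFE°/RT = (1)(96500)(0.20)/((8.314)(298)) = 7.79.
K = e^7.79 = 2400.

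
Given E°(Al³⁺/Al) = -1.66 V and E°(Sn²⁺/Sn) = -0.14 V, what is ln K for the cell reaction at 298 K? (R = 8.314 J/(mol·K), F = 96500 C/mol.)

E°_cell = -0.14 − (-1.66) = 1.52 V, with n = 6 electrons transferred.
At equilibrium E = 0, so the Nernst equation gives ln K = nFE°/RT = (6)(96500)(1.52)/((8.314)(298)) = 355.22.

ln K = 355.2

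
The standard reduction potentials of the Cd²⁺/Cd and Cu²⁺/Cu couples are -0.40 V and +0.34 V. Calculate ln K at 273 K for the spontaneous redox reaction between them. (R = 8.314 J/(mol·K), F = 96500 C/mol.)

E°_cell = +0.34 − (-0.40) = 0.74 V, with n = 2 electrons transferred.
At equilibrium E = 0, so the Nernst equation gives ln K = nFE°/RT = (2)(96500)(0.74)/((8.314)(273)) = 62.92.

ln K = 62.9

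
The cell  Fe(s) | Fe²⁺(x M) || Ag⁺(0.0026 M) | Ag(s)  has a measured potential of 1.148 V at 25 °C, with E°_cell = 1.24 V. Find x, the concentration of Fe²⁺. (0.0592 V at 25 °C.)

0.0087 M

From the Nernst equation, log Q = n(E° − E)/0.0592 = 2(1.24 − 1.148)/0.0592 = 3.108, so Q = 1280.
With Q = [Fe²⁺]/[Ag⁺]^2 and the known concentrations, [Fe²⁺] in the numerator gives [Fe²⁺] = 0.0087 M.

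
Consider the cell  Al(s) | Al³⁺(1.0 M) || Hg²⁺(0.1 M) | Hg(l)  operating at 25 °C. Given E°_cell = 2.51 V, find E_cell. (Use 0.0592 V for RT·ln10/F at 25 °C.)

Balancing electrons gives n = 6; the reaction quotient is Q = [Al³⁺]^2/[Hg²⁺]^3 = 1000.
At 25 °C, E = E° − (0.0592/n) log Q = 2.51 − (0.0592/6)(3.000) = 2.510 − 0.030 = 2.480 V.

2.48 V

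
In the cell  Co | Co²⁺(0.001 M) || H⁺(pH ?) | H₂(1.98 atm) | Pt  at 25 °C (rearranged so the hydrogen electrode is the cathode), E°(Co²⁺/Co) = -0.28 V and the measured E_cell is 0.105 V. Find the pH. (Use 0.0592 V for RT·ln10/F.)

E°_cell = 0.28 V and n = 2.
log Q = n(E° − E)/0.0592 = 2×(0.28 − 0.105)/0.0592 = 5.912.
With Q = [Co²⁺]·P(H₂) / [H⁺]^2, solving for [H⁺] gives log[H⁺] = -4.308, so pH = 4.31.

pH = 4.31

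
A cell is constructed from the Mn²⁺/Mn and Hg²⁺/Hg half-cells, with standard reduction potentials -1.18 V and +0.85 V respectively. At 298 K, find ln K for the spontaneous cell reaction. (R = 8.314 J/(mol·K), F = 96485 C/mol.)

ln K = 158.1

E°_cell = +0.85 − (-1.18) = 2.03 V, with n = 2 electrons transferred.
At equilibrium E = 0, so the Nernst equation gives ln K = nFE°/RT = (2)(96485)(2.03)/((8.314)(298)) = 158.11.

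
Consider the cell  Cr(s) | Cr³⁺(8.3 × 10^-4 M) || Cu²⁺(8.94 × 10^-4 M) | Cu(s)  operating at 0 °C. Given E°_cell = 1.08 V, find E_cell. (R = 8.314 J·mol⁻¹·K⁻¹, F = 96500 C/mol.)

1.05 V

Balancing electrons gives n = 6; the reaction quotient is Q = [Cr³⁺]^2/[Cu²⁺]^3 = 964.
E = E° − (RT/nF) ln Q = 1.08 − (8.314×273)/(6×96500) × (6.871) = 1.080 − 0.027 = 1.053 V.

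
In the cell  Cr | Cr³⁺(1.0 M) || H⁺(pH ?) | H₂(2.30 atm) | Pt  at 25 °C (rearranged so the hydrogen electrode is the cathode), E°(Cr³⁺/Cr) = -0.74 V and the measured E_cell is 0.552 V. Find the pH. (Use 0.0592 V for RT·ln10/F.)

pH = 2.99

E°_cell = 0.74 V and n = 6.
log Q = n(E° − E)/0.0592 = 6×(0.74 − 0.552)/0.0592 = 19.054.
With Q = [Cr³⁺]^2·P(H₂)^3 / [H⁺]^6, solving for [H⁺] gives log[H⁺] = -2.995, so pH = 2.99.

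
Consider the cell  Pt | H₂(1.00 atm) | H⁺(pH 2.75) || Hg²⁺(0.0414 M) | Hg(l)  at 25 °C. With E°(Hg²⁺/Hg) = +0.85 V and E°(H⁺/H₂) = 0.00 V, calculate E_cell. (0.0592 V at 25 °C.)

The Hg²⁺/Hg couple is the cathode, so E°_cell = 0.85 V; n = 2.
[H⁺] = 10^(−2.75) = 0.0018 M, and Q = [H⁺]^2 / ([Hg²⁺]·P(H₂)) = 7.64 × 10^-5.
E = E° − (0.0592/2) log Q = 0.85 − (0.0592/2)(-4.117) = 0.972 V.

0.97 V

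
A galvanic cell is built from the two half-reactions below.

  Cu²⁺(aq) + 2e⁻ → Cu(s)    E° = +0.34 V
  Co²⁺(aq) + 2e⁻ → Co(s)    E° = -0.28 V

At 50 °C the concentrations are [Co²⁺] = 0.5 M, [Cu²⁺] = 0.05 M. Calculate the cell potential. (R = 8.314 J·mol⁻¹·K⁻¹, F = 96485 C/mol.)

The Cu²⁺/Cu couple has the higher reduction potential and acts as the cathode, so E°_cell = +0.34 − (-0.28) = 0.62 V.
Balancing electrons gives n = 2; the reaction quotient is Q = [Co²⁺]/[Cu²⁺] = 10.0.
E = E° − (RT/nF) ln Q = 0.62 − (8.314×323)/(2×96485) × (2.303) = 0.620 − 0.032 = 0.588 V.

0.588 V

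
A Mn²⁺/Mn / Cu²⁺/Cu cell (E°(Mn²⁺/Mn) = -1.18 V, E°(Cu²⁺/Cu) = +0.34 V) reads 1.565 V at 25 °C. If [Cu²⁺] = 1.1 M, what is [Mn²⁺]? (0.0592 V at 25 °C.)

From the Nernst equation, log Q = n(E° − E)/0.0592 = 2(1.52 − 1.565)/0.0592 = -1.520, so Q = 0.0302.
With Q = [Mn²⁺]/[Cu²⁺] and the known concentrations, [Mn²⁺] in the numerator gives [Mn²⁺] = 0.033 M.

0.033 M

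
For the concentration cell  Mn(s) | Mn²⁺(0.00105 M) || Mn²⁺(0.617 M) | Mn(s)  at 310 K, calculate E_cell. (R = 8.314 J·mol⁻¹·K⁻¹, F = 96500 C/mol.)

Both half-cells are Mn²⁺/Mn, so E°_cell = 0. The concentrated side is the cathode; the cell reaction moves Mn²⁺ from high to low concentration with n = 2.
Q = [Mn²⁺]_dilute/[Mn²⁺]_conc = 0.00105/0.617 = 0.00170.
E = 0 − (RT/nF) ln Q = −((8.314×310)/(2×96500))(-6.376) = 0.0851 V.

0.085 V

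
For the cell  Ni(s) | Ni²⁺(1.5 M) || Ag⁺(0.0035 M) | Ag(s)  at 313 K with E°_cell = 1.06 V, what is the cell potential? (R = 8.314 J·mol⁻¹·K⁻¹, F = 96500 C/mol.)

0.902 V

Balancing electrons gives n = 2; the reaction quotient is Q = [Ni²⁺]/[Ag⁺]^2 = 1.22 × 10^5.
E = E° − (RT/nF) ln Q = 1.06 − (8.314×313)/(2×96500) × (11.715) = 1.060 − 0.158 = 0.902 V.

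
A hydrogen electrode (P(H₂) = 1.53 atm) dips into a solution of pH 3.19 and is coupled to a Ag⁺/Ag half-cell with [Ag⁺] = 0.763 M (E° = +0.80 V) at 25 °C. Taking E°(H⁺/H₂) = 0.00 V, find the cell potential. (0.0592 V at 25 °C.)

0.99 V

The Ag⁺/Ag couple is the cathode, so E°_cell = 0.80 V; n = 2.
[H⁺] = 10^(−3.19) = 6.5 × 10^-4 M, and Q = [H⁺]^2 / ([Ag⁺]^2·P(H₂)) = 4.68 × 10^-7.
E = E° − (0.0592/2) log Q = 0.80 − (0.0592/2)(-6.330) = 0.987 V.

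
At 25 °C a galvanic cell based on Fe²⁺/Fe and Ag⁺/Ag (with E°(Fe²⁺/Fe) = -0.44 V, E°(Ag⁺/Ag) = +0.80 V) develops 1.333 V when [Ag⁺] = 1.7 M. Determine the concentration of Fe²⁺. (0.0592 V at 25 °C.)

0.0021 M

From the Nernst equation, log Q = n(E° − E)/0.0592 = 2(1.24 − 1.333)/0.0592 = -3.142, so Q = 7.21 × 10^-4.
With Q = [Fe²⁺]/[Ag⁺]^2 and the known concentrations, [Fe²⁺] in the numerator gives [Fe²⁺] = 0.0021 M.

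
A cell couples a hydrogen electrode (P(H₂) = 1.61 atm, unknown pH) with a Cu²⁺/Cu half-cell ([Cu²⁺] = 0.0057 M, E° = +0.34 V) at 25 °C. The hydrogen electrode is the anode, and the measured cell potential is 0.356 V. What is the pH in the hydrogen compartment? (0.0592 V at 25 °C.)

pH = 1.29

E°_cell = 0.34 V and n = 2.
log Q = n(E° − E)/0.0592 = 2×(0.34 − 0.356)/0.0592 = -0.541.
With Q = [H⁺]^2 / ([Cu²⁺]·P(H₂)), solving for [H⁺] gives log[H⁺] = -1.289, so pH = 1.29.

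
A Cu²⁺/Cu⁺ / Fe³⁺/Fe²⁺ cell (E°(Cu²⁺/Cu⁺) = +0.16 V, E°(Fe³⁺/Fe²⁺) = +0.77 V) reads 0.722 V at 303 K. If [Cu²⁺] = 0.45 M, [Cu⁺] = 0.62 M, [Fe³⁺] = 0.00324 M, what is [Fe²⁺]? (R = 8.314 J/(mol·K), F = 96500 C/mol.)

From the Nernst equation, ln Q = nF(E° − E)/RT = 1×96500×(0.61 − 0.722)/(8.314×303) = -4.290, so Q = 0.0137.
With Q = [Cu²⁺]·[Fe²⁺]/([Cu⁺]·[Fe³⁺]) and the known concentrations, [Fe²⁺] in the numerator gives [Fe²⁺] = 6.1 × 10^-5 M.

6.1 × 10^-5 M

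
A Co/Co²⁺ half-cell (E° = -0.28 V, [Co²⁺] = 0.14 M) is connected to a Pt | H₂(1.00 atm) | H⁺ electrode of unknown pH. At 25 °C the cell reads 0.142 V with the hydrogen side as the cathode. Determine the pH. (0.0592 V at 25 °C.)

pH = 2.76

E°_cell = 0.28 V and n = 2.
log Q = n(E° − E)/0.0592 = 2×(0.28 − 0.142)/0.0592 = 4.662.
With Q = [Co²⁺]·P(H₂) / [H⁺]^2, solving for [H⁺] gives log[H⁺] = -2.758, so pH = 2.76.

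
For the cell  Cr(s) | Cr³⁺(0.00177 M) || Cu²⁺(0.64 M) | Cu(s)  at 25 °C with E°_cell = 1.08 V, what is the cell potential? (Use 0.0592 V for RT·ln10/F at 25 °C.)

Balancing electrons gives n = 6; the reaction quotient is Q = [Cr³⁺]^2/[Cu²⁺]^3 = 1.2 × 10^-5.
At 25 °C, E = E° − (0.0592/n) log Q = 1.08 − (0.0592/6)(-4.923) = 1.080 + 0.049 = 1.129 V.

1.13 V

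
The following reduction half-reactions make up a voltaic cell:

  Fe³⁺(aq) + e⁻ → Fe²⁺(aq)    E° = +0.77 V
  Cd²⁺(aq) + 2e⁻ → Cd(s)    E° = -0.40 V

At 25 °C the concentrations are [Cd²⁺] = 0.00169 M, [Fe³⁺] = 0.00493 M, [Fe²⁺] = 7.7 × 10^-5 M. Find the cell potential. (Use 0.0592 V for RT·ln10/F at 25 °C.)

1.36 V

The Fe³⁺/Fe²⁺ couple has the higher reduction potential and acts as the cathode, so E°_cell = +0.77 − (-0.40) = 1.17 V.
Balancing electrons gives n = 2; the reaction quotient is Q = [Cd²⁺]·[Fe²⁺]^2/[Fe³⁺]^2 = 4.12 × 10^-7.
At 25 °C, E = E° − (0.0592/n) log Q = 1.17 − (0.0592/2)(-6.385) = 1.170 + 0.189 = 1.359 V.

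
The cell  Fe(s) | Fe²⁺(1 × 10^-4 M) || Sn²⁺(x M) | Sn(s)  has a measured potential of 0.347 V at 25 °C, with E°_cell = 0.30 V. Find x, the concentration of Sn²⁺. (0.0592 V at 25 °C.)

From the Nernst equation, log Q = n(E° − E)/0.0592 = 2(0.30 − 0.347)/0.0592 = -1.588, so Q = 0.0258.
With Q = [Fe²⁺]/[Sn²⁺] and the known concentrations, [Sn²⁺] in the denominator gives [Sn²⁺] = 0.0039 M.

0.0039 M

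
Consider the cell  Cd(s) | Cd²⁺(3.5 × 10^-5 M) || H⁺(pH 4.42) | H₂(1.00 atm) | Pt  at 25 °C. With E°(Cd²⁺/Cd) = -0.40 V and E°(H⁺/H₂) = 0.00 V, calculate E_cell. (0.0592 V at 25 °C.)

0.27 V

The hydrogen couple is the cathode, so E°_cell = 0.40 V; n = 2.
[H⁺] = 10^(−4.42) = 3.8 × 10^-5 M, and Q = [Cd²⁺]·P(H₂) / [H⁺]^2 = 2.42 × 10^4.
E = E° − (0.0592/2) log Q = 0.40 − (0.0592/2)(4.384) = 0.270 V.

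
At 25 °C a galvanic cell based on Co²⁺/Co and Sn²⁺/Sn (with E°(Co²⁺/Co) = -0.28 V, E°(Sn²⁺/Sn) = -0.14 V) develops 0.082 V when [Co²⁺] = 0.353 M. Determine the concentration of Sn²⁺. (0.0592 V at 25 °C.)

From the Nernst equation, log Q = n(E° − E)/0.0592 = 2(0.14 − 0.082)/0.0592 = 1.959, so Q = 91.1.
With Q = [Co²⁺]/[Sn²⁺] and the known concentrations, [Sn²⁺] in the denominator gives [Sn²⁺] = 0.0039 M.

0.0039 M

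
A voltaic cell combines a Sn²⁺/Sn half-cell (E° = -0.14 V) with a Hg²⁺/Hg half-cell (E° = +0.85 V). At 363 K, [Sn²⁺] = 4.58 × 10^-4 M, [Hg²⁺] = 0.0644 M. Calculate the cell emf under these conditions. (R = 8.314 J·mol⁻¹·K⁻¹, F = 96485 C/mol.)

1.07 V

The Hg²⁺/Hg couple has the higher reduction potential and acts as the cathode, so E°_cell = +0.85 − (-0.14) = 0.99 V.
Balancing electrons gives n = 2; the reaction quotient is Q = [Sn²⁺]/[Hg²⁺] = 0.00711.
E = E° − (RT/nF) ln Q = 0.99 − (8.314×363)/(2×96485) × (-4.946) = 0.990 + 0.077 = 1.067 V.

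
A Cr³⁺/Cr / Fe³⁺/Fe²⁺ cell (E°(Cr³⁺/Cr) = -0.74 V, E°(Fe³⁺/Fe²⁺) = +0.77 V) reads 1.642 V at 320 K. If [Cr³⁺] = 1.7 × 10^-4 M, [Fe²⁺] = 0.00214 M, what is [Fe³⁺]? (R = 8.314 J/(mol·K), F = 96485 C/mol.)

From the Nernst equation, ln Q = nF(E° − E)/RT = 3×96485×(1.51 − 1.642)/(8.314×320) = -14.361, so Q = 5.79 × 10^-7.
With Q = [Cr³⁺]·[Fe²⁺]^3/[Fe³⁺]^3 and the known concentrations, [Fe³⁺]^3 in the denominator gives [Fe³⁺] = 0.014 M.

0.014 M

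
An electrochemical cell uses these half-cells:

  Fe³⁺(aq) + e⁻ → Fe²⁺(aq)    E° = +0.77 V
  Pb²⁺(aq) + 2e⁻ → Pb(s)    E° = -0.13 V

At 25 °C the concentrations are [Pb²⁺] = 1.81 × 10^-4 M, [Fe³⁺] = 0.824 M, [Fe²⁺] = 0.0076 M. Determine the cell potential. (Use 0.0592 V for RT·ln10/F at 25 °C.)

The Fe³⁺/Fe²⁺ couple has the higher reduction potential and acts as the cathode, so E°_cell = +0.77 − (-0.13) = 0.90 V.
Balancing electrons gives n = 2; the reaction quotient is Q = [Pb²⁺]·[Fe²⁺]^2/[Fe³⁺]^2 = 1.54 × 10^-8.
At 25 °C, E = E° − (0.0592/n) log Q = 0.90 − (0.0592/2)(-7.813) = 0.900 + 0.231 = 1.131 V.

1.13 V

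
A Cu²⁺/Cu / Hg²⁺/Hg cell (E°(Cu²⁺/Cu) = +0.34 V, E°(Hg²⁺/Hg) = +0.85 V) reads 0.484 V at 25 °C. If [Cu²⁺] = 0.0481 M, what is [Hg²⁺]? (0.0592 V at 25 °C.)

0.0064 M

From the Nernst equation, log Q = n(E° − E)/0.0592 = 2(0.51 − 0.484)/0.0592 = 0.878, so Q = 7.56.
With Q = [Cu²⁺]/[Hg²⁺] and the known concentrations, [Hg²⁺] in the denominator gives [Hg²⁺] = 0.0064 M.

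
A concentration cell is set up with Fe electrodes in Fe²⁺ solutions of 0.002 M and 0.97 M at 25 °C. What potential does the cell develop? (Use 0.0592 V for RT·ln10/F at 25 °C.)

Both half-cells are Fe²⁺/Fe, so E°_cell = 0. The concentrated side is the cathode; the cell reaction moves Fe²⁺ from high to low concentration with n = 2.
Q = [Fe²⁺]_dilute/[Fe²⁺]_conc = 0.002/0.97 = 0.00206.
E = 0 − (0.0592/2) log Q = −(0.0592/2)(-2.686) = 0.0795 V.

0.080 V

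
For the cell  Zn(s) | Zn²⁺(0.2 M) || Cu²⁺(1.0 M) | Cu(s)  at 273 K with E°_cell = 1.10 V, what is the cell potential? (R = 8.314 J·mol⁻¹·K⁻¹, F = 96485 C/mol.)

Balancing electrons gives n = 2; the reaction quotient is Q = [Zn²⁺]/[Cu²⁺] = 0.200.
E = E° − (RT/nF) ln Q = 1.10 − (8.314×273)/(2×96485) × (-1.609) = 1.100 + 0.019 = 1.119 V.

1.12 V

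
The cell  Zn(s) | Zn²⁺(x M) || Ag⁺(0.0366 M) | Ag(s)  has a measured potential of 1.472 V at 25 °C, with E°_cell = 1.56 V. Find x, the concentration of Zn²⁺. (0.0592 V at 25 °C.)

1.3 M

From the Nernst equation, log Q = n(E° − E)/0.0592 = 2(1.56 − 1.472)/0.0592 = 2.973, so Q = 940.
With Q = [Zn²⁺]/[Ag⁺]^2 and the known concentrations, [Zn²⁺] in the numerator gives [Zn²⁺] = 1.3 M.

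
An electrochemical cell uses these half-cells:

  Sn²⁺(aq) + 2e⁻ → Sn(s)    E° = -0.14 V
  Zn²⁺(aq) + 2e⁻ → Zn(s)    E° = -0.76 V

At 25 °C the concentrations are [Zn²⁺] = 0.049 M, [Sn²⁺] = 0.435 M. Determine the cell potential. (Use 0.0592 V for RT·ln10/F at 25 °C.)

The Sn²⁺/Sn couple has the higher reduction potential and acts as the cathode, so E°_cell = -0.14 − (-0.76) = 0.62 V.
Balancing electrons gives n = 2; the reaction quotient is Q = [Zn²⁺]/[Sn²⁺] = 0.113.
At 25 °C, E = E° − (0.0592/n) log Q = 0.62 − (0.0592/2)(-0.948) = 0.620 + 0.028 = 0.648 V.

0.648 V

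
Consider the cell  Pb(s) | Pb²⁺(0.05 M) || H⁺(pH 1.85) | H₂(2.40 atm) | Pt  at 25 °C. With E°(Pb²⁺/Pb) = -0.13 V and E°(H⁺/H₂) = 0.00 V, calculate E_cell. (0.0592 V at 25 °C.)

0.048 V

The hydrogen couple is the cathode, so E°_cell = 0.13 V; n = 2.
[H⁺] = 10^(−1.85) = 0.014 M, and Q = [Pb²⁺]·P(H₂) / [H⁺]^2 = 601.
E = E° − (0.0592/2) log Q = 0.13 − (0.0592/2)(2.779) = 0.048 V.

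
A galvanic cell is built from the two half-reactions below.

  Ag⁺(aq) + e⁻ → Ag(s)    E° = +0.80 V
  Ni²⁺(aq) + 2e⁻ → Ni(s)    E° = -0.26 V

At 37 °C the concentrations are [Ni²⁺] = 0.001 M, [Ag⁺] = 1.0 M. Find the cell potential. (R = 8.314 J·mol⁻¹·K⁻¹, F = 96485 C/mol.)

1.15 V

The Ag⁺/Ag couple has the higher reduction potential and acts as the cathode, so E°_cell = +0.80 − (-0.26) = 1.06 V.
Balancing electrons gives n = 2; the reaction quotient is Q = [Ni²⁺]/[Ag⁺]^2 = 0.00100.
E = E° − (RT/nF) ln Q = 1.06 − (8.314×310)/(2×96485) × (-6.908) = 1.060 + 0.092 = 1.152 V.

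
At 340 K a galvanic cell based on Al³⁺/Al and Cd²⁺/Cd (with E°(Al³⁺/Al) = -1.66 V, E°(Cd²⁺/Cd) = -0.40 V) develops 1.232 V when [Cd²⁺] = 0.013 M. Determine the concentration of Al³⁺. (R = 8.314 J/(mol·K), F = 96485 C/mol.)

From the Nernst equation, ln Q = nF(E° − E)/RT = 6×96485×(1.26 − 1.232)/(8.314×340) = 5.734, so Q = 309.
With Q = [Al³⁺]^2/[Cd²⁺]^3 and the known concentrations, [Al³⁺]^2 in the numerator gives [Al³⁺] = 0.026 M.

0.026 M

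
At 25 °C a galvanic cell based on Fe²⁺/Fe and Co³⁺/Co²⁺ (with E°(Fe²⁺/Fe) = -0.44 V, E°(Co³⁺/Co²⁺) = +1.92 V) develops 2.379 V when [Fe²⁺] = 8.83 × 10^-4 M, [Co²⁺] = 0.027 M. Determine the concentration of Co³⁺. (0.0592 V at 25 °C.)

From the Nernst equation, log Q = n(E° − E)/0.0592 = 2(2.36 − 2.379)/0.0592 = -0.642, so Q = 0.228.
With Q = [Fe²⁺]·[Co²⁺]^2/[Co³⁺]^2 and the known concentrations, [Co³⁺]^2 in the denominator gives [Co³⁺] = 0.0017 M.

0.0017 M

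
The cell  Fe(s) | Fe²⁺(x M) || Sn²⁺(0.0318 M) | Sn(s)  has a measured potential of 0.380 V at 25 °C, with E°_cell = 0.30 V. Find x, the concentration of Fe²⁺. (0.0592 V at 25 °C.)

6.3 × 10^-5 M

From the Nernst equation, log Q = n(E° − E)/0.0592 = 2(0.30 − 0.380)/0.0592 = -2.703, so Q = 0.00198.
With Q = [Fe²⁺]/[Sn²⁺] and the known concentrations, [Fe²⁺] in the numerator gives [Fe²⁺] = 6.3 × 10^-5 M.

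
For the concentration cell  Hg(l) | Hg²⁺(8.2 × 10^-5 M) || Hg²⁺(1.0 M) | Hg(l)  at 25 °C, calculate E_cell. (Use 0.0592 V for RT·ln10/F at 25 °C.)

0.12 V

Both half-cells are Hg²⁺/Hg, so E°_cell = 0. The concentrated side is the cathode; the cell reaction moves Hg²⁺ from high to low concentration with n = 2.
Q = [Hg²⁺]_dilute/[Hg²⁺]_conc = 8.2 × 10^-5/1.0 = 8.2 × 10^-5.
E = 0 − (0.0592/2) log Q = −(0.0592/2)(-4.086) = 0.1209 V.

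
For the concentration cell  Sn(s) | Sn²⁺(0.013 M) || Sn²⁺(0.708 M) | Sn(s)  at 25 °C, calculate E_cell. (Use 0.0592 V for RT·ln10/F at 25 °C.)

Both half-cells are Sn²⁺/Sn, so E°_cell = 0. The concentrated side is the cathode; the cell reaction moves Sn²⁺ from high to low concentration with n = 2.
Q = [Sn²⁺]_dilute/[Sn²⁺]_conc = 0.013/0.708 = 0.0184.
E = 0 − (0.0592/2) log Q = −(0.0592/2)(-1.736) = 0.0514 V.

0.051 V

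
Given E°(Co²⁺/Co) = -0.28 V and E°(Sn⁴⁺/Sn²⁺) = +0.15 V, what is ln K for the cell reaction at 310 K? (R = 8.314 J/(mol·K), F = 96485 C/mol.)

E°_cell = +0.15 − (-0.28) = 0.43 V, with n = 2 electrons transferred.
At equilibrium E = 0, so the Nernst equation gives ln K = nFE°/RT = (2)(96485)(0.43)/((8.314)(310)) = 32.19.

ln K = 32.2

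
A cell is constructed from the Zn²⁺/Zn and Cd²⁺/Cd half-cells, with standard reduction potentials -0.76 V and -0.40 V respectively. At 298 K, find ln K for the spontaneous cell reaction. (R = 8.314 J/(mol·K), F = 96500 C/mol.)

ln K = 28.0

E°_cell = -0.40 − (-0.76) = 0.36 V, with n = 2 electrons transferred.
At equilibrium E = 0, so the Nernst equation gives ln K = nFE°/RT = (2)(96500)(0.36)/((8.314)(298)) = 28.04.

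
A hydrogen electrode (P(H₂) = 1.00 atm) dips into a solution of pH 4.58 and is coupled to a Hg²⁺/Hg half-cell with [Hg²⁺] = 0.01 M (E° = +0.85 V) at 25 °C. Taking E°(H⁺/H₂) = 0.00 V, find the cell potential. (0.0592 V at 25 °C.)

1.06 V

The Hg²⁺/Hg couple is the cathode, so E°_cell = 0.85 V; n = 2.
[H⁺] = 10^(−4.58) = 2.6 × 10^-5 M, and Q = [H⁺]^2 / ([Hg²⁺]·P(H₂)) = 6.92 × 10^-8.
E = E° − (0.0592/2) log Q = 0.85 − (0.0592/2)(-7.160) = 1.062 V.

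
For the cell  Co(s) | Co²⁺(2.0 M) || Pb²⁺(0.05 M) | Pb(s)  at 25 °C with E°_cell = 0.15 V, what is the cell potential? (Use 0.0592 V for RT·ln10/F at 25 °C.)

Balancing electrons gives n = 2; the reaction quotient is Q = [Co²⁺]/[Pb²⁺] = 40.0.
At 25 °C, E = E° − (0.0592/n) log Q = 0.15 − (0.0592/2)(1.602) = 0.150 − 0.047 = 0.103 V.

0.103 V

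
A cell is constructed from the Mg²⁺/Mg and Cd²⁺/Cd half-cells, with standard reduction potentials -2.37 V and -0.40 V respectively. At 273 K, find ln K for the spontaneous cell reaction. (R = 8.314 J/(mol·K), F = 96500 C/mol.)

ln K = 167.5

E°_cell = -0.40 − (-2.37) = 1.97 V, with n = 2 electrons transferred.
At equilibrium E = 0, so the Nernst equation gives ln K = nFE°/RT = (2)(96500)(1.97)/((8.314)(273)) = 167.51.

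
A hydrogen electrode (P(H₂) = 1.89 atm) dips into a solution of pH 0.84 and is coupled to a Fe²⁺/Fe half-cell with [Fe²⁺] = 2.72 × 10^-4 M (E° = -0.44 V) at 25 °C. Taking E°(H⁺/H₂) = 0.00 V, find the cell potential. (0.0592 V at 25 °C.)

0.49 V

The hydrogen couple is the cathode, so E°_cell = 0.44 V; n = 2.
[H⁺] = 10^(−0.84) = 0.14 M, and Q = [Fe²⁺]·P(H₂) / [H⁺]^2 = 0.0246.
E = E° − (0.0592/2) log Q = 0.44 − (0.0592/2)(-1.609) = 0.488 V.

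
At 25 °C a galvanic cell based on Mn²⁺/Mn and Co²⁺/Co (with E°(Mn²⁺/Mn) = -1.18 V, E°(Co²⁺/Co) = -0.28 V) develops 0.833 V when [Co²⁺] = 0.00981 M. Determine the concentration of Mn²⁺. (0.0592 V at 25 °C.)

From the Nernst equation, log Q = n(E° − E)/0.0592 = 2(0.90 − 0.833)/0.0592 = 2.264, so Q = 183.
With Q = [Mn²⁺]/[Co²⁺] and the known concentrations, [Mn²⁺] in the numerator gives [Mn²⁺] = 1.8 M.

1.8 M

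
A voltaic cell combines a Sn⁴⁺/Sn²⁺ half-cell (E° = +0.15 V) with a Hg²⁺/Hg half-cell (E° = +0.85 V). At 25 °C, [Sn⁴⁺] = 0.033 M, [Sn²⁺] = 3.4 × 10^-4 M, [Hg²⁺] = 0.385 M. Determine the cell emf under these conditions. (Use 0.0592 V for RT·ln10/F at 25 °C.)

0.629 V

The Hg²⁺/Hg couple has the higher reduction potential and acts as the cathode, so E°_cell = +0.85 − (+0.15) = 0.70 V.
Balancing electrons gives n = 2; the reaction quotient is Q = [Sn⁴⁺]/([Sn²⁺]·[Hg²⁺]) = 252.
At 25 °C, E = E° − (0.0592/n) log Q = 0.70 − (0.0592/2)(2.402) = 0.700 − 0.071 = 0.629 V.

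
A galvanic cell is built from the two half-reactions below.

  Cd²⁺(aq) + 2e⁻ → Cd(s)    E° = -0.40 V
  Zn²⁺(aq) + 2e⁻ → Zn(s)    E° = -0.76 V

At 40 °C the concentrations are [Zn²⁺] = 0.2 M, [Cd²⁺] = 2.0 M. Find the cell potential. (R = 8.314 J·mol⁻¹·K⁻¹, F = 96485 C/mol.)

The Cd²⁺/Cd couple has the higher reduction potential and acts as the cathode, so E°_cell = -0.40 − (-0.76) = 0.36 V.
Balancing electrons gives n = 2; the reaction quotient is Q = [Zn²⁺]/[Cd²⁺] = 0.100.
E = E° − (RT/nF) ln Q = 0.36 − (8.314×313)/(2×96485) × (-2.303) = 0.360 + 0.031 = 0.391 V.

0.391 V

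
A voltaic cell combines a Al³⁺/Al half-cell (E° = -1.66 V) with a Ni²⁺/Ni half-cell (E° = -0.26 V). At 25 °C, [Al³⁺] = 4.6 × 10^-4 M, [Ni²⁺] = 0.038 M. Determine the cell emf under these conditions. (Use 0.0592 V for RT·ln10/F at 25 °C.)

1.42 V

The Ni²⁺/Ni couple has the higher reduction potential and acts as the cathode, so E°_cell = -0.26 − (-1.66) = 1.40 V.
Balancing electrons gives n = 6; the reaction quotient is Q = [Al³⁺]^2/[Ni²⁺]^3 = 0.00386.
At 25 °C, E = E° − (0.0592/n) log Q = 1.40 − (0.0592/6)(-2.414) = 1.400 + 0.024 = 1.424 V.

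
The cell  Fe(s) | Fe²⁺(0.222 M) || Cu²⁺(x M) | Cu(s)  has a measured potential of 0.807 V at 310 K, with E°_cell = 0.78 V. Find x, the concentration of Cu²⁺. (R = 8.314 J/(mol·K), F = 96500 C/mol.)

From the Nernst equation, ln Q = nF(E° − E)/RT = 2×96500×(0.78 − 0.807)/(8.314×310) = -2.022, so Q = 0.132.
With Q = [Fe²⁺]/[Cu²⁺] and the known concentrations, [Cu²⁺] in the denominator gives [Cu²⁺] = 1.7 M.

1.7 M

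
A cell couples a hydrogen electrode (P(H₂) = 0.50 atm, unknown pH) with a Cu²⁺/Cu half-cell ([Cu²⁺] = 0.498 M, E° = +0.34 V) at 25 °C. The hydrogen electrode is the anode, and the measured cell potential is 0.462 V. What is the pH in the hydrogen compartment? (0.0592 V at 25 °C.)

pH = 2.36

E°_cell = 0.34 V and n = 2.
log Q = n(E° − E)/0.0592 = 2×(0.34 − 0.462)/0.0592 = -4.122.
With Q = [H⁺]^2 / ([Cu²⁺]·P(H₂)), solving for [H⁺] gives log[H⁺] = -2.363, so pH = 2.36.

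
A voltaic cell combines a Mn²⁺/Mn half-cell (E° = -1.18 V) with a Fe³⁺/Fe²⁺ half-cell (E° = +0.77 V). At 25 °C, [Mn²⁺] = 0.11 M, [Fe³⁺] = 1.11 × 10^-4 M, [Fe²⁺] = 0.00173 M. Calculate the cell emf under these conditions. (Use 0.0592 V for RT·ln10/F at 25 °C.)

1.91 V

The Fe³⁺/Fe²⁺ couple has the higher reduction potential and acts as the cathode, so E°_cell = +0.77 − (-1.18) = 1.95 V.
Balancing electrons gives n = 2; the reaction quotient is Q = [Mn²⁺]·[Fe²⁺]^2/[Fe³⁺]^2 = 26.7.
At 25 °C, E = E° − (0.0592/n) log Q = 1.95 − (0.0592/2)(1.427) = 1.950 − 0.042 = 1.908 V.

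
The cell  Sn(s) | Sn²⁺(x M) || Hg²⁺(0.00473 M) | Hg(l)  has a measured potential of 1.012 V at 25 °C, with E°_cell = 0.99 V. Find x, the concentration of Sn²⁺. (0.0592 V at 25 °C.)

8.5 × 10^-4 M

From the Nernst equation, log Q = n(E° − E)/0.0592 = 2(0.99 − 1.012)/0.0592 = -0.743, so Q = 0.181.
With Q = [Sn²⁺]/[Hg²⁺] and the known concentrations, [Sn²⁺] in the numerator gives [Sn²⁺] = 8.5 × 10^-4 M.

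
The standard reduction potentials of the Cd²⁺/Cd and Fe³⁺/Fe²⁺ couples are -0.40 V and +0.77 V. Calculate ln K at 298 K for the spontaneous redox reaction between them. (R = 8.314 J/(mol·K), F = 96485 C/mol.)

ln K = 91.1

E°_cell = +0.77 − (-0.40) = 1.17 V, with n = 2 electrons transferred.
At equilibrium E = 0, so the Nernst equation gives ln K = nFE°/RT = (2)(96485)(1.17)/((8.314)(298)) = 91.13.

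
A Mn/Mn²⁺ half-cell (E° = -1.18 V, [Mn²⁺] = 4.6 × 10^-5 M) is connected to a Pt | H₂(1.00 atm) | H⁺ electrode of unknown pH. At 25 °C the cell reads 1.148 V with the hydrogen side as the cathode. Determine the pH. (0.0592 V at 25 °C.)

pH = 2.71

E°_cell = 1.18 V and n = 2.
log Q = n(E° − E)/0.0592 = 2×(1.18 − 1.148)/0.0592 = 1.081.
With Q = [Mn²⁺]·P(H₂) / [H⁺]^2, solving for [H⁺] gives log[H⁺] = -2.709, so pH = 2.71.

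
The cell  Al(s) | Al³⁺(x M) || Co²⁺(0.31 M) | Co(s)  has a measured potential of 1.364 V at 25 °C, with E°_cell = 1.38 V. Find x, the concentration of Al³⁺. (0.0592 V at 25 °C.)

1.1 M

From the Nernst equation, log Q = n(E° − E)/0.0592 = 6(1.38 − 1.364)/0.0592 = 1.622, so Q = 41.8.
With Q = [Al³⁺]^2/[Co²⁺]^3 and the known concentrations, [Al³⁺]^2 in the numerator gives [Al³⁺] = 1.1 M.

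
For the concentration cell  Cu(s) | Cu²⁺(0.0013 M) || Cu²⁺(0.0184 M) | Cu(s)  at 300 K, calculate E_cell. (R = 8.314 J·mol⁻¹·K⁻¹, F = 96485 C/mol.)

0.034 V

Both half-cells are Cu²⁺/Cu, so E°_cell = 0. The concentrated side is the cathode; the cell reaction moves Cu²⁺ from high to low concentration with n = 2.
Q = [Cu²⁺]_dilute/[Cu²⁺]_conc = 0.0013/0.0184 = 0.0707.
E = 0 − (RT/nF) ln Q = −((8.314×300)/(2×96485))(-2.650) = 0.0343 V.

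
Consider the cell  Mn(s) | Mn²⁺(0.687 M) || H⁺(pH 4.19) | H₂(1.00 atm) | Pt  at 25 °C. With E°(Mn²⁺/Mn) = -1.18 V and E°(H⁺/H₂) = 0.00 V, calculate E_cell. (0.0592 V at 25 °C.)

0.94 V

The hydrogen couple is the cathode, so E°_cell = 1.18 V; n = 2.
[H⁺] = 10^(−4.19) = 6.5 × 10^-5 M, and Q = [Mn²⁺]·P(H₂) / [H⁺]^2 = 1.65 × 10^8.
E = E° − (0.0592/2) log Q = 1.18 − (0.0592/2)(8.217) = 0.937 V.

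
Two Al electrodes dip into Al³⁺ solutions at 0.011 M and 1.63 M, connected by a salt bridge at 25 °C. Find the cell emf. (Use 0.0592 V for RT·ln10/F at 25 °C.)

0.043 V

Both half-cells are Al³⁺/Al, so E°_cell = 0. The concentrated side is the cathode; the cell reaction moves Al³⁺ from high to low concentration with n = 3.
Q = [Al³⁺]_dilute/[Al³⁺]_conc = 0.011/1.63 = 0.00675.
E = 0 − (0.0592/3) log Q = −(0.0592/3)(-2.171) = 0.0428 V.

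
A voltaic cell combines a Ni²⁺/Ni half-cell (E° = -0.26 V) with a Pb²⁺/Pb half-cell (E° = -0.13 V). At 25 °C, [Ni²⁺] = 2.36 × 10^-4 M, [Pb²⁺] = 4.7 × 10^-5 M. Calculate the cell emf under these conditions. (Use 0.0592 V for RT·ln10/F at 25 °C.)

0.109 V

The Pb²⁺/Pb couple has the higher reduction potential and acts as the cathode, so E°_cell = -0.13 − (-0.26) = 0.13 V.
Balancing electrons gives n = 2; the reaction quotient is Q = [Ni²⁺]/[Pb²⁺] = 5.02.
At 25 °C, E = E° − (0.0592/n) log Q = 0.13 − (0.0592/2)(0.701) = 0.130 − 0.021 = 0.109 V.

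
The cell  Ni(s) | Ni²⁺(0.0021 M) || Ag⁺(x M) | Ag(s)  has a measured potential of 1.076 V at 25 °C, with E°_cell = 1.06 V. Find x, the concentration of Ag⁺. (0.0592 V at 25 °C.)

0.085 M

From the Nernst equation, log Q = n(E° − E)/0.0592 = 2(1.06 − 1.076)/0.0592 = -0.541, so Q = 0.288.
With Q = [Ni²⁺]/[Ag⁺]^2 and the known concentrations, [Ag⁺]^2 in the denominator gives [Ag⁺] = 0.085 M.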